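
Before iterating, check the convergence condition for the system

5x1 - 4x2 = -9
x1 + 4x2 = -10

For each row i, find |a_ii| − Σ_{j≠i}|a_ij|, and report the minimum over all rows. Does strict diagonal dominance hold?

1

row 1: |5| − (4) = 1
row 2: |4| − (1) = 3
minimum over rows = 1 → strictly diagonally dominant (convergence guaranteed)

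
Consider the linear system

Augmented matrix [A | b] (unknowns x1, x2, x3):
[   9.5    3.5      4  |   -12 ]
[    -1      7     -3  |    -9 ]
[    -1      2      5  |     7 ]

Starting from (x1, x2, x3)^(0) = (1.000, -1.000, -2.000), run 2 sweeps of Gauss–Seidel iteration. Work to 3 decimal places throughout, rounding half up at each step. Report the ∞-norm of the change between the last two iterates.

1.626

Iteration 1:
  x1 = (-12 - (3.5)·-1.000 - (4)·-2.000) / (9.5) = -0.053
  x2 = (-9 - (-1)·-0.053 - (-3)·-2.000) / (7) = -2.150
  x3 = (7 - (-1)·-0.053 - (2)·-2.150) / (5) = 2.249
Iteration 2:
  x1 = (-12 - (3.5)·-2.150 - (4)·2.249) / (9.5) = -1.418
  x2 = (-9 - (-1)·-1.418 - (-3)·2.249) / (7) = -0.524
  x3 = (7 - (-1)·-1.418 - (2)·-0.524) / (5) = 1.326
Change: (-1.365, 1.626, -0.923) → max |·| = 1.626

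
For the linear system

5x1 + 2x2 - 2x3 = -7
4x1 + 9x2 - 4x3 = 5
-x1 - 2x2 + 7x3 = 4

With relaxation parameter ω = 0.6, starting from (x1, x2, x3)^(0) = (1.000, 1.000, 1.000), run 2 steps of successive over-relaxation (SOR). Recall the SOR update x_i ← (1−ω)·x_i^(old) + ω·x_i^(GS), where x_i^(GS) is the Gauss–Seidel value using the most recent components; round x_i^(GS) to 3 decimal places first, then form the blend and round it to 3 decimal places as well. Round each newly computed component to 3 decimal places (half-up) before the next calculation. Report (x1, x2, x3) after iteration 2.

(-1.069, 1.305, 0.834)

Iteration 1:
  x1: GS value = (-7 - (2)·1.000 - (-2)·1.000) / (5) = -1.400;  x1 ← (1−ω)·1.000 + ω·-1.400 = -0.440
  x2: GS value = (5 - (4)·-0.440 - (-4)·1.000) / (9) = 1.196;  x2 ← (1−ω)·1.000 + ω·1.196 = 1.118
  x3: GS value = (4 - (-1)·-0.440 - (-2)·1.118) / (7) = 0.828;  x3 ← (1−ω)·1.000 + ω·0.828 = 0.897
Iteration 2:
  x1: GS value = (-7 - (2)·1.118 - (-2)·0.897) / (5) = -1.488;  x1 ← (1−ω)·-0.440 + ω·-1.488 = -1.069
  x2: GS value = (5 - (4)·-1.069 - (-4)·0.897) / (9) = 1.429;  x2 ← (1−ω)·1.118 + ω·1.429 = 1.305
  x3: GS value = (4 - (-1)·-1.069 - (-2)·1.305) / (7) = 0.792;  x3 ← (1−ω)·0.897 + ω·0.792 = 0.834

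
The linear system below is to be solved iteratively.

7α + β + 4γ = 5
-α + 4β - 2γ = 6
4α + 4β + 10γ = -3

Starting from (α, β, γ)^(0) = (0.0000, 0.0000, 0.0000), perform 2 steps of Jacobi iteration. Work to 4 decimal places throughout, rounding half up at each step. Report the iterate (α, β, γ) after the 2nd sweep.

Iteration 1:
  α = (5 - (1)·0.0000 - (4)·0.0000) / (7) = 0.7143
  β = (6 - (-1)·0.0000 - (-2)·0.0000) / (4) = 1.5000
  γ = (-3 - (4)·0.0000 - (4)·0.0000) / (10) = -0.3000
Iteration 2:
  α = (5 - (1)·1.5000 - (4)·-0.3000) / (7) = 0.6714
  β = (6 - (-1)·0.7143 - (-2)·-0.3000) / (4) = 1.5286
  γ = (-3 - (4)·0.7143 - (4)·1.5000) / (10) = -1.1857

(0.6714, 1.5286, -1.1857)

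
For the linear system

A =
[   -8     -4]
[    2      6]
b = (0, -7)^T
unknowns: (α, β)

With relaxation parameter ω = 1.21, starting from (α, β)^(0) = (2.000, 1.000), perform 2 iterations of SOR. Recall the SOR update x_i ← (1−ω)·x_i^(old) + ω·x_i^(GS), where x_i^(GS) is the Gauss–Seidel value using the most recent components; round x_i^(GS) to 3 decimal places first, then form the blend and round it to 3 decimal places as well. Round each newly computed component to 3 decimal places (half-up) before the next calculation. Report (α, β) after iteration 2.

(0.946, -1.540)

Iteration 1:
  α: GS value = (0 - (-4)·1.000) / (-8) = -0.500;  α ← (1−ω)·2.000 + ω·-0.500 = -1.025
  β: GS value = (-7 - (2)·-1.025) / (6) = -0.825;  β ← (1−ω)·1.000 + ω·-0.825 = -1.208
Iteration 2:
  α: GS value = (0 - (-4)·-1.208) / (-8) = 0.604;  α ← (1−ω)·-1.025 + ω·0.604 = 0.946
  β: GS value = (-7 - (2)·0.946) / (6) = -1.482;  β ← (1−ω)·-1.208 + ω·-1.482 = -1.540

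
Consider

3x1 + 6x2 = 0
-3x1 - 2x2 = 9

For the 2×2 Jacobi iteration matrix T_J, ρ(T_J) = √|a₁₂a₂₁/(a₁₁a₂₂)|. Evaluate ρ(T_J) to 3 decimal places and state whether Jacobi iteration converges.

a₁₂a₂₁/(a₁₁a₂₂) = (6)·(-3) / ((3)·(-2)) = 3.000000
ρ = √|3.000000| = √3.000000 = 1.732
ρ > 1, so Jacobi diverges

1.732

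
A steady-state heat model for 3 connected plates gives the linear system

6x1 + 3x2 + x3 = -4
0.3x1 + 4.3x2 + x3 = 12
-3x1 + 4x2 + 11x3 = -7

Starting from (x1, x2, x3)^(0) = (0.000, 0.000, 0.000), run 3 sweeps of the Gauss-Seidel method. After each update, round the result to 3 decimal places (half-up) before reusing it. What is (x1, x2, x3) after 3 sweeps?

Iteration 1:
  x1 = (-4 - (3)·0.000 - (1)·0.000) / (6) = -0.667
  x2 = (12 - (0.3)·-0.667 - (1)·0.000) / (4.3) = 2.837
  x3 = (-7 - (-3)·-0.667 - (4)·2.837) / (11) = -1.850
Iteration 2:
  x1 = (-4 - (3)·2.837 - (1)·-1.850) / (6) = -1.777
  x2 = (12 - (0.3)·-1.777 - (1)·-1.850) / (4.3) = 3.345
  x3 = (-7 - (-3)·-1.777 - (4)·3.345) / (11) = -2.337
Iteration 3:
  x1 = (-4 - (3)·3.345 - (1)·-2.337) / (6) = -1.950
  x2 = (12 - (0.3)·-1.950 - (1)·-2.337) / (4.3) = 3.470
  x3 = (-7 - (-3)·-1.950 - (4)·3.470) / (11) = -2.430

(-1.950, 3.470, -2.430)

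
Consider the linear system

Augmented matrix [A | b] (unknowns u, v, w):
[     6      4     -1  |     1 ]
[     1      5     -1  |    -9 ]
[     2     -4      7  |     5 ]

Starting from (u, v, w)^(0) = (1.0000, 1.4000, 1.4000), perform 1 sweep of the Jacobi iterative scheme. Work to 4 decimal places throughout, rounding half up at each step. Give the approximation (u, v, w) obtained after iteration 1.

(-0.5333, -1.7200, 1.2286)

Iteration 1:
  u = (1 - (4)·1.4000 - (-1)·1.4000) / (6) = -0.5333
  v = (-9 - (1)·1.0000 - (-1)·1.4000) / (5) = -1.7200
  w = (5 - (2)·1.0000 - (-4)·1.4000) / (7) = 1.2286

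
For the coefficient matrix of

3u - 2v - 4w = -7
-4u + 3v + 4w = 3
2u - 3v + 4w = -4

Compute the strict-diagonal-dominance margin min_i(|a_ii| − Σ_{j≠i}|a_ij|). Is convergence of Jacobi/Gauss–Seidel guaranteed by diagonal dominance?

row 1: |3| − (2+4) = -3
row 2: |3| − (4+4) = -5
row 3: |4| − (2+3) = -1
minimum over rows = -5 → not strictly diagonally dominant

-5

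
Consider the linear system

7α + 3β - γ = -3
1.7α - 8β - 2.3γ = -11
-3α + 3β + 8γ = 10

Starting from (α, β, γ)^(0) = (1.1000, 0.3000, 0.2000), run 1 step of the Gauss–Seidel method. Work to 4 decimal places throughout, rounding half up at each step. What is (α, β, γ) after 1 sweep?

Iteration 1:
  α = (-3 - (3)·0.3000 - (-1)·0.2000) / (7) = -0.5286
  β = (-11 - (1.7)·-0.5286 - (-2.3)·0.2000) / (-8) = 1.2052
  γ = (10 - (-3)·-0.5286 - (3)·1.2052) / (8) = 0.5998

(-0.5286, 1.2052, 0.5998)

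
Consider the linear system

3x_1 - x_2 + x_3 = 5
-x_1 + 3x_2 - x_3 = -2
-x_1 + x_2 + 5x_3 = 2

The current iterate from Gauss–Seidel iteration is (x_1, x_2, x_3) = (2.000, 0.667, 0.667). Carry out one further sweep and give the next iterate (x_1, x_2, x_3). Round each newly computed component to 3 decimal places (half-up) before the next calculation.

One sweep:
  x_1 = (5 - (-1)·0.667 - (1)·0.667) / (3) = 1.667
  x_2 = (-2 - (-1)·1.667 - (-1)·0.667) / (3) = 0.111
  x_3 = (2 - (-1)·1.667 - (1)·0.111) / (5) = 0.711

(1.667, 0.111, 0.711)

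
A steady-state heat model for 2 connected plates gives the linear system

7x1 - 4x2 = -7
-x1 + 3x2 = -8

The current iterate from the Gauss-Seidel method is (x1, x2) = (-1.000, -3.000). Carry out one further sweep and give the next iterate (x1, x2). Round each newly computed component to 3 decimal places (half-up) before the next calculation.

One sweep:
  x1 = (-7 - (-4)·-3.000) / (7) = -2.714
  x2 = (-8 - (-1)·-2.714) / (3) = -3.571

(-2.714, -3.571)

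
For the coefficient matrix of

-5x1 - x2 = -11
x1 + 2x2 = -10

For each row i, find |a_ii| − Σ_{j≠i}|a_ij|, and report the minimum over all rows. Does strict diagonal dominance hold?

row 1: |-5| − (1) = 4
row 2: |2| − (1) = 1
minimum over rows = 1 → strictly diagonally dominant (convergence guaranteed)

1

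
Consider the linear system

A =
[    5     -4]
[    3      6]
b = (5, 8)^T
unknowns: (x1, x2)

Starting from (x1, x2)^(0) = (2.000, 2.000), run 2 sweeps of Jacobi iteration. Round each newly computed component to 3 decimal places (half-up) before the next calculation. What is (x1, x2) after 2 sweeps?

Iteration 1:
  x1 = (5 - (-4)·2.000) / (5) = 2.600
  x2 = (8 - (3)·2.000) / (6) = 0.333
Iteration 2:
  x1 = (5 - (-4)·0.333) / (5) = 1.266
  x2 = (8 - (3)·2.600) / (6) = 0.033

(1.266, 0.033)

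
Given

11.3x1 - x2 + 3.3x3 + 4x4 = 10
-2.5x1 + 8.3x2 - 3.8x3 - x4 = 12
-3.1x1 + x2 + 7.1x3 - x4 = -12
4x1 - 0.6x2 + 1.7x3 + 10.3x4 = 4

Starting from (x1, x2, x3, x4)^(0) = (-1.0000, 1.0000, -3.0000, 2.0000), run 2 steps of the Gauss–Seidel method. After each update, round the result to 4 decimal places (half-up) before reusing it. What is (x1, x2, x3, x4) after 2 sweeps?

Iteration 1:
  x1 = (10 - (-1)·1.0000 - (3.3)·-3.0000 - (4)·2.0000) / (11.3) = 1.1416
  x2 = (12 - (-2.5)·1.1416 - (-3.8)·-3.0000 - (-1)·2.0000) / (8.3) = 0.6571
  x3 = (-12 - (-3.1)·1.1416 - (1)·0.6571 - (-1)·2.0000) / (7.1) = -1.0026
  x4 = (4 - (4)·1.1416 - (-0.6)·0.6571 - (1.7)·-1.0026) / (10.3) = 0.1488
Iteration 2:
  x1 = (10 - (-1)·0.6571 - (3.3)·-1.0026 - (4)·0.1488) / (11.3) = 1.1832
  x2 = (12 - (-2.5)·1.1832 - (-3.8)·-1.0026 - (-1)·0.1488) / (8.3) = 1.3611
  x3 = (-12 - (-3.1)·1.1832 - (1)·1.3611 - (-1)·0.1488) / (7.1) = -1.3443
  x4 = (4 - (4)·1.1832 - (-0.6)·1.3611 - (1.7)·-1.3443) / (10.3) = 0.2300

(1.1832, 1.3611, -1.3443, 0.2300)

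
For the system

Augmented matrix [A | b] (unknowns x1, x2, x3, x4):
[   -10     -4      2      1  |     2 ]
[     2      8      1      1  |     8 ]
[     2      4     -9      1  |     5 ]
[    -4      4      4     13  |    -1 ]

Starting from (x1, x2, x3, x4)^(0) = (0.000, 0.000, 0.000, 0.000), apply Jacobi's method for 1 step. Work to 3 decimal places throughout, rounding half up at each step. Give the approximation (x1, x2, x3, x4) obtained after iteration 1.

Iteration 1:
  x1 = (2 - (-4)·0.000 - (2)·0.000 - (1)·0.000) / (-10) = -0.200
  x2 = (8 - (2)·0.000 - (1)·0.000 - (1)·0.000) / (8) = 1.000
  x3 = (5 - (2)·0.000 - (4)·0.000 - (1)·0.000) / (-9) = -0.556
  x4 = (-1 - (-4)·0.000 - (4)·0.000 - (4)·0.000) / (13) = -0.077

(-0.200, 1.000, -0.556, -0.077)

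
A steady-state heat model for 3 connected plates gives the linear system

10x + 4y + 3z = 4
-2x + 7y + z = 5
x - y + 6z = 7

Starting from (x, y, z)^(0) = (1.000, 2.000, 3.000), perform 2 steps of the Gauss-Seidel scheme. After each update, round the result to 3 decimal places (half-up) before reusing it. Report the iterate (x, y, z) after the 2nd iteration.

(0.024, 0.526, 1.250)

Iteration 1:
  x = (4 - (4)·2.000 - (3)·3.000) / (10) = -1.300
  y = (5 - (-2)·-1.300 - (1)·3.000) / (7) = -0.086
  z = (7 - (1)·-1.300 - (-1)·-0.086) / (6) = 1.369
Iteration 2:
  x = (4 - (4)·-0.086 - (3)·1.369) / (10) = 0.024
  y = (5 - (-2)·0.024 - (1)·1.369) / (7) = 0.526
  z = (7 - (1)·0.024 - (-1)·0.526) / (6) = 1.250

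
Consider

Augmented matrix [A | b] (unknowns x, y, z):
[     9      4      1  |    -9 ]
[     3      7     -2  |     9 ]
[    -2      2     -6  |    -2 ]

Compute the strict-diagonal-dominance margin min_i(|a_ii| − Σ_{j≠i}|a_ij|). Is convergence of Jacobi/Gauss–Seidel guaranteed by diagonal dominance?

2

row 1: |9| − (4+1) = 4
row 2: |7| − (3+2) = 2
row 3: |-6| − (2+2) = 2
minimum over rows = 2 → strictly diagonally dominant (convergence guaranteed)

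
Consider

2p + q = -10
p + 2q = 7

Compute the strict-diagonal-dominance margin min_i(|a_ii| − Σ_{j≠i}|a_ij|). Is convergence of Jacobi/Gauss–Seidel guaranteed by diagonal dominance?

row 1: |2| − (1) = 1
row 2: |2| − (1) = 1
minimum over rows = 1 → strictly diagonally dominant (convergence guaranteed)

1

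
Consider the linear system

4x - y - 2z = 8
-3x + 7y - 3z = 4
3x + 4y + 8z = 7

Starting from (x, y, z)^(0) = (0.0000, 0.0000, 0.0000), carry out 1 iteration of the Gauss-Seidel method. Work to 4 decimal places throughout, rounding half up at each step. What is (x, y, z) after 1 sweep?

(2.0000, 1.4286, -0.5893)

Iteration 1:
  x = (8 - (-1)·0.0000 - (-2)·0.0000) / (4) = 2.0000
  y = (4 - (-3)·2.0000 - (-3)·0.0000) / (7) = 1.4286
  z = (7 - (3)·2.0000 - (4)·1.4286) / (8) = -0.5893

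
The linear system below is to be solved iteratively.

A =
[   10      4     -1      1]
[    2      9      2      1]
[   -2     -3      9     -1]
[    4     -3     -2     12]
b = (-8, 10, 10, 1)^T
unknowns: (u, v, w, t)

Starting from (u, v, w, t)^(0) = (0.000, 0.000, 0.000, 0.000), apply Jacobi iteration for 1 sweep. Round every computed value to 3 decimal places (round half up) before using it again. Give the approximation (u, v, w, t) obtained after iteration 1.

Iteration 1:
  u = (-8 - (4)·0.000 - (-1)·0.000 - (1)·0.000) / (10) = -0.800
  v = (10 - (2)·0.000 - (2)·0.000 - (1)·0.000) / (9) = 1.111
  w = (10 - (-2)·0.000 - (-3)·0.000 - (-1)·0.000) / (9) = 1.111
  t = (1 - (4)·0.000 - (-3)·0.000 - (-2)·0.000) / (12) = 0.083

(-0.800, 1.111, 1.111, 0.083)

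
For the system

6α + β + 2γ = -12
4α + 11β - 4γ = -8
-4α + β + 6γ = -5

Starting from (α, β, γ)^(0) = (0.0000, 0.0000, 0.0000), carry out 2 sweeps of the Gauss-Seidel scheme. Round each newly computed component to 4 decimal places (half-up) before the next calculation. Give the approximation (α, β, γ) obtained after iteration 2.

Iteration 1:
  α = (-12 - (1)·0.0000 - (2)·0.0000) / (6) = -2.0000
  β = (-8 - (4)·-2.0000 - (-4)·0.0000) / (11) = 0.0000
  γ = (-5 - (-4)·-2.0000 - (1)·0.0000) / (6) = -2.1667
Iteration 2:
  α = (-12 - (1)·0.0000 - (2)·-2.1667) / (6) = -1.2778
  β = (-8 - (4)·-1.2778 - (-4)·-2.1667) / (11) = -1.0505
  γ = (-5 - (-4)·-1.2778 - (1)·-1.0505) / (6) = -1.5101

(-1.2778, -1.0505, -1.5101)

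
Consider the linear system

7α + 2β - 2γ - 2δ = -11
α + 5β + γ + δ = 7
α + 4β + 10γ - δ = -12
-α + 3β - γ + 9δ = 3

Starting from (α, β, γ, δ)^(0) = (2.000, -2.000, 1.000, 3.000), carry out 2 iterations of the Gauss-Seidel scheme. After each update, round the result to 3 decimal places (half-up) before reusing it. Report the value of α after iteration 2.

Iteration 1:
  α = (-11 - (2)·-2.000 - (-2)·1.000 - (-2)·3.000) / (7) = 0.143
  β = (7 - (1)·0.143 - (1)·1.000 - (1)·3.000) / (5) = 0.571
  γ = (-12 - (1)·0.143 - (4)·0.571 - (-1)·3.000) / (10) = -1.143
  δ = (3 - (-1)·0.143 - (3)·0.571 - (-1)·-1.143) / (9) = 0.032
Iteration 2:
  α = (-11 - (2)·0.571 - (-2)·-1.143 - (-2)·0.032) / (7) = -2.052
  β = (7 - (1)·-2.052 - (1)·-1.143 - (1)·0.032) / (5) = 2.033
  γ = (-12 - (1)·-2.052 - (4)·2.033 - (-1)·0.032) / (10) = -1.805
  δ = (3 - (-1)·-2.052 - (3)·2.033 - (-1)·-1.805) / (9) = -0.773

-2.052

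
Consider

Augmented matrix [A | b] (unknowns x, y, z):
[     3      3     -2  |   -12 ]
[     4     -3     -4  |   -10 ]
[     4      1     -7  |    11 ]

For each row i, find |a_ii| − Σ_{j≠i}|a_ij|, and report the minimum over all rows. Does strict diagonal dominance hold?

-5

row 1: |3| − (3+2) = -2
row 2: |-3| − (4+4) = -5
row 3: |-7| − (4+1) = 2
minimum over rows = -5 → not strictly diagonally dominant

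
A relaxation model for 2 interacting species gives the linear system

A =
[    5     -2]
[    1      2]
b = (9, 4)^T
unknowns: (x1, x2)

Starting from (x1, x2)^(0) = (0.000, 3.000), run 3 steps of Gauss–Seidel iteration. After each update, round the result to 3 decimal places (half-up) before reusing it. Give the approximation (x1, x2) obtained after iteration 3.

Iteration 1:
  x1 = (9 - (-2)·3.000) / (5) = 3.000
  x2 = (4 - (1)·3.000) / (2) = 0.500
Iteration 2:
  x1 = (9 - (-2)·0.500) / (5) = 2.000
  x2 = (4 - (1)·2.000) / (2) = 1.000
Iteration 3:
  x1 = (9 - (-2)·1.000) / (5) = 2.200
  x2 = (4 - (1)·2.200) / (2) = 0.900

(2.200, 0.900)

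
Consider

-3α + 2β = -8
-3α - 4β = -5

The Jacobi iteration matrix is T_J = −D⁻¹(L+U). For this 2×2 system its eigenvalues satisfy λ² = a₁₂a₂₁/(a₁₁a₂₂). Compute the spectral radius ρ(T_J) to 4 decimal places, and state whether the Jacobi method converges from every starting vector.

0.7071

a₁₂a₂₁/(a₁₁a₂₂) = (2)·(-3) / ((-3)·(-4)) = -0.500000
ρ = √|-0.500000| = √0.500000 = 0.7071
ρ < 1, so Jacobi converges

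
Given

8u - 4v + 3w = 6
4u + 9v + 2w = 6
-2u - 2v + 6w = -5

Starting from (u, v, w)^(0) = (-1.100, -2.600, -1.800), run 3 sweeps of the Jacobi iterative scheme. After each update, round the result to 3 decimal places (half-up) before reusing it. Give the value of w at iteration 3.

0.291

Iteration 1:
  u = (6 - (-4)·-2.600 - (3)·-1.800) / (8) = 0.125
  v = (6 - (4)·-1.100 - (2)·-1.800) / (9) = 1.556
  w = (-5 - (-2)·-1.100 - (-2)·-2.600) / (6) = -2.067
Iteration 2:
  u = (6 - (-4)·1.556 - (3)·-2.067) / (8) = 2.303
  v = (6 - (4)·0.125 - (2)·-2.067) / (9) = 1.070
  w = (-5 - (-2)·0.125 - (-2)·1.556) / (6) = -0.273
Iteration 3:
  u = (6 - (-4)·1.070 - (3)·-0.273) / (8) = 1.387
  v = (6 - (4)·2.303 - (2)·-0.273) / (9) = -0.296
  w = (-5 - (-2)·2.303 - (-2)·1.070) / (6) = 0.291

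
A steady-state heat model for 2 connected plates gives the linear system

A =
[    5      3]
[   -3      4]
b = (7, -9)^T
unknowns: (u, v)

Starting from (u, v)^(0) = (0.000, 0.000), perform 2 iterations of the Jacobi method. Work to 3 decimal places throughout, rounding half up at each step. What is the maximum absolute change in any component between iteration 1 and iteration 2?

1.350

Iteration 1:
  u = (7 - (3)·0.000) / (5) = 1.400
  v = (-9 - (-3)·0.000) / (4) = -2.250
Iteration 2:
  u = (7 - (3)·-2.250) / (5) = 2.750
  v = (-9 - (-3)·1.400) / (4) = -1.200
Change: (1.350, 1.050) → max |·| = 1.350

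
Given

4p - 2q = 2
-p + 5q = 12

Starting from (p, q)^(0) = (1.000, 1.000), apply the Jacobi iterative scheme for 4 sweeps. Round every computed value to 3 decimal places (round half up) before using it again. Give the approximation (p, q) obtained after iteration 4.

(1.880, 2.760)

Iteration 1:
  p = (2 - (-2)·1.000) / (4) = 1.000
  q = (12 - (-1)·1.000) / (5) = 2.600
Iteration 2:
  p = (2 - (-2)·2.600) / (4) = 1.800
  q = (12 - (-1)·1.000) / (5) = 2.600
Iteration 3:
  p = (2 - (-2)·2.600) / (4) = 1.800
  q = (12 - (-1)·1.800) / (5) = 2.760
Iteration 4:
  p = (2 - (-2)·2.760) / (4) = 1.880
  q = (12 - (-1)·1.800) / (5) = 2.760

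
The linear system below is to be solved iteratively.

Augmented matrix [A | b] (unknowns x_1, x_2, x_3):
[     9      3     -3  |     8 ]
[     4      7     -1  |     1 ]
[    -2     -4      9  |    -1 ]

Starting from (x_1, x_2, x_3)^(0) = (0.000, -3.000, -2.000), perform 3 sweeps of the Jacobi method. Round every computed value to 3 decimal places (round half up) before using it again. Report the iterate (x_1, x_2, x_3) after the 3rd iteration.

(1.175, -0.103, -0.349)

Iteration 1:
  x_1 = (8 - (3)·-3.000 - (-3)·-2.000) / (9) = 1.222
  x_2 = (1 - (4)·0.000 - (-1)·-2.000) / (7) = -0.143
  x_3 = (-1 - (-2)·0.000 - (-4)·-3.000) / (9) = -1.444
Iteration 2:
  x_1 = (8 - (3)·-0.143 - (-3)·-1.444) / (9) = 0.455
  x_2 = (1 - (4)·1.222 - (-1)·-1.444) / (7) = -0.762
  x_3 = (-1 - (-2)·1.222 - (-4)·-0.143) / (9) = 0.097
Iteration 3:
  x_1 = (8 - (3)·-0.762 - (-3)·0.097) / (9) = 1.175
  x_2 = (1 - (4)·0.455 - (-1)·0.097) / (7) = -0.103
  x_3 = (-1 - (-2)·0.455 - (-4)·-0.762) / (9) = -0.349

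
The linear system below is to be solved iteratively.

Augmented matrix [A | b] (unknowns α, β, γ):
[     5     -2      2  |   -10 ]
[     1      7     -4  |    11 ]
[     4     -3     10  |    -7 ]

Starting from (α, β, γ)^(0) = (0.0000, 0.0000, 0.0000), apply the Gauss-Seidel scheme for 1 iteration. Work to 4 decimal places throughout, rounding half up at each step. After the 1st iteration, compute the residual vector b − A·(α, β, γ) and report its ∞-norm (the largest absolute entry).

2.6287

Iteration 1:
  α = (-10 - (-2)·0.0000 - (2)·0.0000) / (5) = -2.0000
  β = (11 - (1)·-2.0000 - (-4)·0.0000) / (7) = 1.8571
  γ = (-7 - (4)·-2.0000 - (-3)·1.8571) / (10) = 0.6571
Residual b − A·x = (2.4000, 2.6287, 0.0003); ∞-norm = 2.6287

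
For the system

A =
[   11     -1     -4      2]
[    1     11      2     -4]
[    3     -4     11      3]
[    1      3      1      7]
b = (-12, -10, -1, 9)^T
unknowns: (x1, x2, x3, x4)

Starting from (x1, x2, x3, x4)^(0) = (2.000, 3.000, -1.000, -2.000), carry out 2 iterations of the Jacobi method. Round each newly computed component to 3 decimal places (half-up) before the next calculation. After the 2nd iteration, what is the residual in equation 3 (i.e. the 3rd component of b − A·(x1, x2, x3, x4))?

Iteration 1:
  x1 = (-12 - (-1)·3.000 - (-4)·-1.000 - (2)·-2.000) / (11) = -0.818
  x2 = (-10 - (1)·2.000 - (2)·-1.000 - (-4)·-2.000) / (11) = -1.636
  x3 = (-1 - (3)·2.000 - (-4)·3.000 - (3)·-2.000) / (11) = 1.000
  x4 = (9 - (1)·2.000 - (3)·3.000 - (1)·-1.000) / (7) = -0.143
Iteration 2:
  x1 = (-12 - (-1)·-1.636 - (-4)·1.000 - (2)·-0.143) / (11) = -0.850
  x2 = (-10 - (1)·-0.818 - (2)·1.000 - (-4)·-0.143) / (11) = -1.069
  x3 = (-1 - (3)·-0.818 - (-4)·-1.636 - (3)·-0.143) / (11) = -0.424
  x4 = (9 - (1)·-0.818 - (3)·-1.636 - (1)·1.000) / (7) = 1.961
Residual b − A·x = (-9.337, 11.301, -3.945, -0.246)

-3.945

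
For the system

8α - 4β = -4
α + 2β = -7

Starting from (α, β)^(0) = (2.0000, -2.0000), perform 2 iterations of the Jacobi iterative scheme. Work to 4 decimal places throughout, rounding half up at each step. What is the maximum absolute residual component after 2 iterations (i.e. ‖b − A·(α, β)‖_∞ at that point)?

7.0000

Iteration 1:
  α = (-4 - (-4)·-2.0000) / (8) = -1.5000
  β = (-7 - (1)·2.0000) / (2) = -4.5000
Iteration 2:
  α = (-4 - (-4)·-4.5000) / (8) = -2.7500
  β = (-7 - (1)·-1.5000) / (2) = -2.7500
Residual b − A·x = (7.0000, 1.2500); ∞-norm = 7.0000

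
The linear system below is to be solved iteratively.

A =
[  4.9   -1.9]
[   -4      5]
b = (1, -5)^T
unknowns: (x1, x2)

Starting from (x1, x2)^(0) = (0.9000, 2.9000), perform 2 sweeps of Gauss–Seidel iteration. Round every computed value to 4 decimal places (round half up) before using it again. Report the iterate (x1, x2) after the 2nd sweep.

(0.2285, -0.8172)

Iteration 1:
  x1 = (1 - (-1.9)·2.9000) / (4.9) = 1.3286
  x2 = (-5 - (-4)·1.3286) / (5) = 0.0629
Iteration 2:
  x1 = (1 - (-1.9)·0.0629) / (4.9) = 0.2285
  x2 = (-5 - (-4)·0.2285) / (5) = -0.8172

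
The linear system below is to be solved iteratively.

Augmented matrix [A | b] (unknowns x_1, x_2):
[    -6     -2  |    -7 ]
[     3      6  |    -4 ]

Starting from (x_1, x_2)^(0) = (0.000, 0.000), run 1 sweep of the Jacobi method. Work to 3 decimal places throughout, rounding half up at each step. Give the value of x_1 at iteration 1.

Iteration 1:
  x_1 = (-7 - (-2)·0.000) / (-6) = 1.167
  x_2 = (-4 - (3)·0.000) / (6) = -0.667

1.167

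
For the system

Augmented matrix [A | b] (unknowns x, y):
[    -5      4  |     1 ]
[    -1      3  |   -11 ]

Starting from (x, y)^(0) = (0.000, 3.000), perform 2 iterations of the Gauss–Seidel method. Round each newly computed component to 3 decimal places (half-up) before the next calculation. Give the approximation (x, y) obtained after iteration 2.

(-2.546, -4.515)

Iteration 1:
  x = (1 - (4)·3.000) / (-5) = 2.200
  y = (-11 - (-1)·2.200) / (3) = -2.933
Iteration 2:
  x = (1 - (4)·-2.933) / (-5) = -2.546
  y = (-11 - (-1)·-2.546) / (3) = -4.515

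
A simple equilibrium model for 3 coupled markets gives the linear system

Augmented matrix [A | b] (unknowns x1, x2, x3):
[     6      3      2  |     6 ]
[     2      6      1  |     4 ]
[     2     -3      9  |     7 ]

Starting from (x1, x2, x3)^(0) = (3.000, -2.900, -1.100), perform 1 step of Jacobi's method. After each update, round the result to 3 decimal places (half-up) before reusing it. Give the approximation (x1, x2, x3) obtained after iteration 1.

(2.817, -0.150, -0.856)

Iteration 1:
  x1 = (6 - (3)·-2.900 - (2)·-1.100) / (6) = 2.817
  x2 = (4 - (2)·3.000 - (1)·-1.100) / (6) = -0.150
  x3 = (7 - (2)·3.000 - (-3)·-2.900) / (9) = -0.856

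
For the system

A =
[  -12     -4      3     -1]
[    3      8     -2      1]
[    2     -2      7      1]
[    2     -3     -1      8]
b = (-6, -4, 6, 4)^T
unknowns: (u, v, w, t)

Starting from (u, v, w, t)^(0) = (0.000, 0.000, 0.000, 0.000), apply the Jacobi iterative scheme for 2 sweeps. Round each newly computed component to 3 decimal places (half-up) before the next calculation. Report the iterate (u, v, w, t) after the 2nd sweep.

(0.839, -0.536, 0.500, 0.295)

Iteration 1:
  u = (-6 - (-4)·0.000 - (3)·0.000 - (-1)·0.000) / (-12) = 0.500
  v = (-4 - (3)·0.000 - (-2)·0.000 - (1)·0.000) / (8) = -0.500
  w = (6 - (2)·0.000 - (-2)·0.000 - (1)·0.000) / (7) = 0.857
  t = (4 - (2)·0.000 - (-3)·0.000 - (-1)·0.000) / (8) = 0.500
Iteration 2:
  u = (-6 - (-4)·-0.500 - (3)·0.857 - (-1)·0.500) / (-12) = 0.839
  v = (-4 - (3)·0.500 - (-2)·0.857 - (1)·0.500) / (8) = -0.536
  w = (6 - (2)·0.500 - (-2)·-0.500 - (1)·0.500) / (7) = 0.500
  t = (4 - (2)·0.500 - (-3)·-0.500 - (-1)·0.857) / (8) = 0.295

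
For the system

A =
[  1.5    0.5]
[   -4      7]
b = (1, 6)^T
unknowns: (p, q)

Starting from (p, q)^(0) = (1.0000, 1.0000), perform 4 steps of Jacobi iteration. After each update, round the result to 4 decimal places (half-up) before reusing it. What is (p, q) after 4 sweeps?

Iteration 1:
  p = (1 - (0.5)·1.0000) / (1.5) = 0.3333
  q = (6 - (-4)·1.0000) / (7) = 1.4286
Iteration 2:
  p = (1 - (0.5)·1.4286) / (1.5) = 0.1905
  q = (6 - (-4)·0.3333) / (7) = 1.0476
Iteration 3:
  p = (1 - (0.5)·1.0476) / (1.5) = 0.3175
  q = (6 - (-4)·0.1905) / (7) = 0.9660
Iteration 4:
  p = (1 - (0.5)·0.9660) / (1.5) = 0.3447
  q = (6 - (-4)·0.3175) / (7) = 1.0386

(0.3447, 1.0386)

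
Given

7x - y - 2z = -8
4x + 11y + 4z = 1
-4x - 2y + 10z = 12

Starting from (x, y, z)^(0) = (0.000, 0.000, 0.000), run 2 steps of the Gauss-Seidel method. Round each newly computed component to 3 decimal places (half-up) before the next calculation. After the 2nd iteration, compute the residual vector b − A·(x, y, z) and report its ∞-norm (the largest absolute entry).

Iteration 1:
  x = (-8 - (-1)·0.000 - (-2)·0.000) / (7) = -1.143
  y = (1 - (4)·-1.143 - (4)·0.000) / (11) = 0.507
  z = (12 - (-4)·-1.143 - (-2)·0.507) / (10) = 0.844
Iteration 2:
  x = (-8 - (-1)·0.507 - (-2)·0.844) / (7) = -0.829
  y = (1 - (4)·-0.829 - (4)·0.844) / (11) = 0.085
  z = (12 - (-4)·-0.829 - (-2)·0.085) / (10) = 0.885
Residual b − A·x = (-0.342, -0.159, 0.004); ∞-norm = 0.342

0.342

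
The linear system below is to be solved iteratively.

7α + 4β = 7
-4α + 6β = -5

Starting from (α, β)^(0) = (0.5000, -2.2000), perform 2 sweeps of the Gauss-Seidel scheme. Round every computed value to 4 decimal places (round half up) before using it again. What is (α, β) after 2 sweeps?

Iteration 1:
  α = (7 - (4)·-2.2000) / (7) = 2.2571
  β = (-5 - (-4)·2.2571) / (6) = 0.6714
Iteration 2:
  α = (7 - (4)·0.6714) / (7) = 0.6163
  β = (-5 - (-4)·0.6163) / (6) = -0.4225

(0.6163, -0.4225)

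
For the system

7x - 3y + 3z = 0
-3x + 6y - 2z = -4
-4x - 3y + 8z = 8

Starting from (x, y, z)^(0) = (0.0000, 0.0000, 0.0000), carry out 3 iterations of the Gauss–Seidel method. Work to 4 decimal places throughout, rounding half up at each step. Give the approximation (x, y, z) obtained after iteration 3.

Iteration 1:
  x = (0 - (-3)·0.0000 - (3)·0.0000) / (7) = 0.0000
  y = (-4 - (-3)·0.0000 - (-2)·0.0000) / (6) = -0.6667
  z = (8 - (-4)·0.0000 - (-3)·-0.6667) / (8) = 0.7500
Iteration 2:
  x = (0 - (-3)·-0.6667 - (3)·0.7500) / (7) = -0.6072
  y = (-4 - (-3)·-0.6072 - (-2)·0.7500) / (6) = -0.7203
  z = (8 - (-4)·-0.6072 - (-3)·-0.7203) / (8) = 0.4263
Iteration 3:
  x = (0 - (-3)·-0.7203 - (3)·0.4263) / (7) = -0.4914
  y = (-4 - (-3)·-0.4914 - (-2)·0.4263) / (6) = -0.7703
  z = (8 - (-4)·-0.4914 - (-3)·-0.7703) / (8) = 0.4654

(-0.4914, -0.7703, 0.4654)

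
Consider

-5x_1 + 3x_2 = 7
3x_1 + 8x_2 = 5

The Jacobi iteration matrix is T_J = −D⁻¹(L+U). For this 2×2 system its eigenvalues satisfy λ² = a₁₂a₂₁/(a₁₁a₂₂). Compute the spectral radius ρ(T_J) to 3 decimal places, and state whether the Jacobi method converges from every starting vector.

0.474

a₁₂a₂₁/(a₁₁a₂₂) = (3)·(3) / ((-5)·(8)) = -0.225000
ρ = √|-0.225000| = √0.225000 = 0.474
ρ < 1, so Jacobi converges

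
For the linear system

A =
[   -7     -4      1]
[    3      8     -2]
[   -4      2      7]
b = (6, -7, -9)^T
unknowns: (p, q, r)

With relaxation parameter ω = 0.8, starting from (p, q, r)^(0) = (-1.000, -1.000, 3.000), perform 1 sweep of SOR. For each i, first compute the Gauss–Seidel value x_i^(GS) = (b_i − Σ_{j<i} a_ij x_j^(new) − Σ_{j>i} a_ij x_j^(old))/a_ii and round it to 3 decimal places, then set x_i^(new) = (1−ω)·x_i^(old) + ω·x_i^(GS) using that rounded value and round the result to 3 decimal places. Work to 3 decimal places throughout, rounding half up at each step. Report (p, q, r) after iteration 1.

(-0.086, -0.274, -0.406)

Iteration 1:
  p: GS value = (6 - (-4)·-1.000 - (1)·3.000) / (-7) = 0.143;  p ← (1−ω)·-1.000 + ω·0.143 = -0.086
  q: GS value = (-7 - (3)·-0.086 - (-2)·3.000) / (8) = -0.093;  q ← (1−ω)·-1.000 + ω·-0.093 = -0.274
  r: GS value = (-9 - (-4)·-0.086 - (2)·-0.274) / (7) = -1.257;  r ← (1−ω)·3.000 + ω·-1.257 = -0.406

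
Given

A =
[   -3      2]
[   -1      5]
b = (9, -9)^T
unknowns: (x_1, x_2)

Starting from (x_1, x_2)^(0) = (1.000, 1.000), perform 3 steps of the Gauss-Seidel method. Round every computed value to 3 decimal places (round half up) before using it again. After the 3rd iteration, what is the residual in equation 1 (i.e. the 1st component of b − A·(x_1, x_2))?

0.117

Iteration 1:
  x_1 = (9 - (2)·1.000) / (-3) = -2.333
  x_2 = (-9 - (-1)·-2.333) / (5) = -2.267
Iteration 2:
  x_1 = (9 - (2)·-2.267) / (-3) = -4.511
  x_2 = (-9 - (-1)·-4.511) / (5) = -2.702
Iteration 3:
  x_1 = (9 - (2)·-2.702) / (-3) = -4.801
  x_2 = (-9 - (-1)·-4.801) / (5) = -2.760
Residual b − A·x = (0.117, -0.001)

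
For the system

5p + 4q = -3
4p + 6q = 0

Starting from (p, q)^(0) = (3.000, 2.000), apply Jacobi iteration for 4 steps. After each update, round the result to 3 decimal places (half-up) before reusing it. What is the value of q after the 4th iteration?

1.183

Iteration 1:
  p = (-3 - (4)·2.000) / (5) = -2.200
  q = (0 - (4)·3.000) / (6) = -2.000
Iteration 2:
  p = (-3 - (4)·-2.000) / (5) = 1.000
  q = (0 - (4)·-2.200) / (6) = 1.467
Iteration 3:
  p = (-3 - (4)·1.467) / (5) = -1.774
  q = (0 - (4)·1.000) / (6) = -0.667
Iteration 4:
  p = (-3 - (4)·-0.667) / (5) = -0.066
  q = (0 - (4)·-1.774) / (6) = 1.183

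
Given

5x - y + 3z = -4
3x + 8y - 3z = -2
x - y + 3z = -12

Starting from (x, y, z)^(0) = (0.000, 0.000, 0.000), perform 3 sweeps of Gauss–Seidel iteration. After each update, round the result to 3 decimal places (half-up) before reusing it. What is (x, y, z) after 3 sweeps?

(1.888, -2.911, -5.600)

Iteration 1:
  x = (-4 - (-1)·0.000 - (3)·0.000) / (5) = -0.800
  y = (-2 - (3)·-0.800 - (-3)·0.000) / (8) = 0.050
  z = (-12 - (1)·-0.800 - (-1)·0.050) / (3) = -3.717
Iteration 2:
  x = (-4 - (-1)·0.050 - (3)·-3.717) / (5) = 1.440
  y = (-2 - (3)·1.440 - (-3)·-3.717) / (8) = -2.184
  z = (-12 - (1)·1.440 - (-1)·-2.184) / (3) = -5.208
Iteration 3:
  x = (-4 - (-1)·-2.184 - (3)·-5.208) / (5) = 1.888
  y = (-2 - (3)·1.888 - (-3)·-5.208) / (8) = -2.911
  z = (-12 - (1)·1.888 - (-1)·-2.911) / (3) = -5.600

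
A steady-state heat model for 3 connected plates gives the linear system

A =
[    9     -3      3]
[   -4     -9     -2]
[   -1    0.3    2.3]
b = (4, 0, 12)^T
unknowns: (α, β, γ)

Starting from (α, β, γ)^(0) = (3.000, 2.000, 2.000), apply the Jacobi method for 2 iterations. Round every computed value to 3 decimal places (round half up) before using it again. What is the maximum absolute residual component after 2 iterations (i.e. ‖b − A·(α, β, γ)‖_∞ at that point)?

Iteration 1:
  α = (4 - (-3)·2.000 - (3)·2.000) / (9) = 0.444
  β = (0 - (-4)·3.000 - (-2)·2.000) / (-9) = -1.778
  γ = (12 - (-1)·3.000 - (0.3)·2.000) / (2.3) = 6.261
Iteration 2:
  α = (4 - (-3)·-1.778 - (3)·6.261) / (9) = -2.235
  β = (0 - (-4)·0.444 - (-2)·6.261) / (-9) = -1.589
  γ = (12 - (-1)·0.444 - (0.3)·-1.778) / (2.3) = 5.642
Residual b − A·x = (2.422, -11.957, -2.735); ∞-norm = 11.957

11.957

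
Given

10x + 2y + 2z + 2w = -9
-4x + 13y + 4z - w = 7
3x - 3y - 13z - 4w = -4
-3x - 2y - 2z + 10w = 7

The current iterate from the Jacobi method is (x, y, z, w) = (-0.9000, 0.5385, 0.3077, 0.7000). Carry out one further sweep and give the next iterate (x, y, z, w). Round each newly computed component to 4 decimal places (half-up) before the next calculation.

(-1.2092, 0.2207, -0.2397, 0.5992)

One sweep:
  x = (-9 - (2)·0.5385 - (2)·0.3077 - (2)·0.7000) / (10) = -1.2092
  y = (7 - (-4)·-0.9000 - (4)·0.3077 - (-1)·0.7000) / (13) = 0.2207
  z = (-4 - (3)·-0.9000 - (-3)·0.5385 - (-4)·0.7000) / (-13) = -0.2397
  w = (7 - (-3)·-0.9000 - (-2)·0.5385 - (-2)·0.3077) / (10) = 0.5992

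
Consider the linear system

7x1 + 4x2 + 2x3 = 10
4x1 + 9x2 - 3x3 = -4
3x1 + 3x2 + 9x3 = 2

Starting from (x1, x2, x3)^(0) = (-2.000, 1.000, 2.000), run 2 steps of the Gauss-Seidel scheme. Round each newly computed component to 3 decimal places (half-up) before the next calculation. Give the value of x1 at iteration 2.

Iteration 1:
  x1 = (10 - (4)·1.000 - (2)·2.000) / (7) = 0.286
  x2 = (-4 - (4)·0.286 - (-3)·2.000) / (9) = 0.095
  x3 = (2 - (3)·0.286 - (3)·0.095) / (9) = 0.095
Iteration 2:
  x1 = (10 - (4)·0.095 - (2)·0.095) / (7) = 1.347
  x2 = (-4 - (4)·1.347 - (-3)·0.095) / (9) = -1.011
  x3 = (2 - (3)·1.347 - (3)·-1.011) / (9) = 0.110

1.347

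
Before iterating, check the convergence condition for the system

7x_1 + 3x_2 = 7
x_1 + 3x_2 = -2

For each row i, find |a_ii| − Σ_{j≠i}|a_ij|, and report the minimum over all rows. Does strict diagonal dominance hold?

2

row 1: |7| − (3) = 4
row 2: |3| − (1) = 2
minimum over rows = 2 → strictly diagonally dominant (convergence guaranteed)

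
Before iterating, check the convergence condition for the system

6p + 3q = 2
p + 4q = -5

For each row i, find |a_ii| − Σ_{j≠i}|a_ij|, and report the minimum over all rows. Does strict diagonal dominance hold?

row 1: |6| − (3) = 3
row 2: |4| − (1) = 3
minimum over rows = 3 → strictly diagonally dominant (convergence guaranteed)

3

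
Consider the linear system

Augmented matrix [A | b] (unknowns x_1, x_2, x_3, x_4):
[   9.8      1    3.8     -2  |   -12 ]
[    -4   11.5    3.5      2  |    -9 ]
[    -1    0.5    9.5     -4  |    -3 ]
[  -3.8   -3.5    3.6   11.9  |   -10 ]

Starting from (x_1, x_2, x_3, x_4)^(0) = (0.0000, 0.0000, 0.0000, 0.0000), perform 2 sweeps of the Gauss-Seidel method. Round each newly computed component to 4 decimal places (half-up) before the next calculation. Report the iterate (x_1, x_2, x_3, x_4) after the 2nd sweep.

(-1.2537, -0.8468, -1.0228, -1.1803)

Iteration 1:
  x_1 = (-12 - (1)·0.0000 - (3.8)·0.0000 - (-2)·0.0000) / (9.8) = -1.2245
  x_2 = (-9 - (-4)·-1.2245 - (3.5)·0.0000 - (2)·0.0000) / (11.5) = -1.2085
  x_3 = (-3 - (-1)·-1.2245 - (0.5)·-1.2085 - (-4)·0.0000) / (9.5) = -0.3811
  x_4 = (-10 - (-3.8)·-1.2245 - (-3.5)·-1.2085 - (3.6)·-0.3811) / (11.9) = -1.4715
Iteration 2:
  x_1 = (-12 - (1)·-1.2085 - (3.8)·-0.3811 - (-2)·-1.4715) / (9.8) = -1.2537
  x_2 = (-9 - (-4)·-1.2537 - (3.5)·-0.3811 - (2)·-1.4715) / (11.5) = -0.8468
  x_3 = (-3 - (-1)·-1.2537 - (0.5)·-0.8468 - (-4)·-1.4715) / (9.5) = -1.0228
  x_4 = (-10 - (-3.8)·-1.2537 - (-3.5)·-0.8468 - (3.6)·-1.0228) / (11.9) = -1.1803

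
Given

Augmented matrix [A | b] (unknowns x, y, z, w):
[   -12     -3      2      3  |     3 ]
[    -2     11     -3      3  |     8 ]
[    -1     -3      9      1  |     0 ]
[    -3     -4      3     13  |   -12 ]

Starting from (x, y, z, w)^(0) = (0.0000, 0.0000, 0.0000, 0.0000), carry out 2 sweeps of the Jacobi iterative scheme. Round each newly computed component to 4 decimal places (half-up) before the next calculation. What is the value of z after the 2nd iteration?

Iteration 1:
  x = (3 - (-3)·0.0000 - (2)·0.0000 - (3)·0.0000) / (-12) = -0.2500
  y = (8 - (-2)·0.0000 - (-3)·0.0000 - (3)·0.0000) / (11) = 0.7273
  z = (0 - (-1)·0.0000 - (-3)·0.0000 - (1)·0.0000) / (9) = 0.0000
  w = (-12 - (-3)·0.0000 - (-4)·0.0000 - (3)·0.0000) / (13) = -0.9231
Iteration 2:
  x = (3 - (-3)·0.7273 - (2)·0.0000 - (3)·-0.9231) / (-12) = -0.6626
  y = (8 - (-2)·-0.2500 - (-3)·0.0000 - (3)·-0.9231) / (11) = 0.9336
  z = (0 - (-1)·-0.2500 - (-3)·0.7273 - (1)·-0.9231) / (9) = 0.3172
  w = (-12 - (-3)·-0.2500 - (-4)·0.7273 - (3)·0.0000) / (13) = -0.7570

0.3172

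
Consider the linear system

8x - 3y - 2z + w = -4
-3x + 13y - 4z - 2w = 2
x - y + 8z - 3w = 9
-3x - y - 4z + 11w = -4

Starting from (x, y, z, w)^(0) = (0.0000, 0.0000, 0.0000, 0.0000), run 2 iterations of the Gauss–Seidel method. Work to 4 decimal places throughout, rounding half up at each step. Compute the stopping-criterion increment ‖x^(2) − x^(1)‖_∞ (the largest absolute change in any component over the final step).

Iteration 1:
  x = (-4 - (-3)·0.0000 - (-2)·0.0000 - (1)·0.0000) / (8) = -0.5000
  y = (2 - (-3)·-0.5000 - (-4)·0.0000 - (-2)·0.0000) / (13) = 0.0385
  z = (9 - (1)·-0.5000 - (-1)·0.0385 - (-3)·0.0000) / (8) = 1.1923
  w = (-4 - (-3)·-0.5000 - (-1)·0.0385 - (-4)·1.1923) / (11) = -0.0629
Iteration 2:
  x = (-4 - (-3)·0.0385 - (-2)·1.1923 - (1)·-0.0629) / (8) = -0.1796
  y = (2 - (-3)·-0.1796 - (-4)·1.1923 - (-2)·-0.0629) / (13) = 0.4696
  z = (9 - (1)·-0.1796 - (-1)·0.4696 - (-3)·-0.0629) / (8) = 1.1826
  w = (-4 - (-3)·-0.1796 - (-1)·0.4696 - (-4)·1.1826) / (11) = 0.0601
Change: (0.3204, 0.4311, -0.0097, 0.1230) → max |·| = 0.4311

0.4311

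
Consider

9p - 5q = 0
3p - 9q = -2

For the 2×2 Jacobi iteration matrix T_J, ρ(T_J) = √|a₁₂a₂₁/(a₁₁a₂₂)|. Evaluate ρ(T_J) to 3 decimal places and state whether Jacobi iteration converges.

a₁₂a₂₁/(a₁₁a₂₂) = (-5)·(3) / ((9)·(-9)) = 0.185185
ρ = √|0.185185| = √0.185185 = 0.430
ρ < 1, so Jacobi converges

0.430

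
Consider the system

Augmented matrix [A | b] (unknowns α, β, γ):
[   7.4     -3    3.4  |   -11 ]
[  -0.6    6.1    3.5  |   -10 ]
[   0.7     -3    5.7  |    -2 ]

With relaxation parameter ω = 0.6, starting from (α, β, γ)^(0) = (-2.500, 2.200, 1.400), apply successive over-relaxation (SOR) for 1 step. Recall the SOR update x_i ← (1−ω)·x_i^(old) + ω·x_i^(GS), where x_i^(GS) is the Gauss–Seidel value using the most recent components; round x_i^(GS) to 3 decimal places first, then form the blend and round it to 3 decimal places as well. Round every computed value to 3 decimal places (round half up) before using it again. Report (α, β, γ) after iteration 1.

(-1.743, -0.688, 0.261)

Iteration 1:
  α: GS value = (-11 - (-3)·2.200 - (3.4)·1.400) / (7.4) = -1.238;  α ← (1−ω)·-2.500 + ω·-1.238 = -1.743
  β: GS value = (-10 - (-0.6)·-1.743 - (3.5)·1.400) / (6.1) = -2.614;  β ← (1−ω)·2.200 + ω·-2.614 = -0.688
  γ: GS value = (-2 - (0.7)·-1.743 - (-3)·-0.688) / (5.7) = -0.499;  γ ← (1−ω)·1.400 + ω·-0.499 = 0.261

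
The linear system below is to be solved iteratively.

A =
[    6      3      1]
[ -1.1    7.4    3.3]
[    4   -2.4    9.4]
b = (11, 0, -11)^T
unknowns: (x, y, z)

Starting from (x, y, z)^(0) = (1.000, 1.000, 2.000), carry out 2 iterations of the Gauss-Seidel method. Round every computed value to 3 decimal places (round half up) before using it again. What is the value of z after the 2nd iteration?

Iteration 1:
  x = (11 - (3)·1.000 - (1)·2.000) / (6) = 1.000
  y = (0 - (-1.1)·1.000 - (3.3)·2.000) / (7.4) = -0.743
  z = (-11 - (4)·1.000 - (-2.4)·-0.743) / (9.4) = -1.785
Iteration 2:
  x = (11 - (3)·-0.743 - (1)·-1.785) / (6) = 2.502
  y = (0 - (-1.1)·2.502 - (3.3)·-1.785) / (7.4) = 1.168
  z = (-11 - (4)·2.502 - (-2.4)·1.168) / (9.4) = -1.937

-1.937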